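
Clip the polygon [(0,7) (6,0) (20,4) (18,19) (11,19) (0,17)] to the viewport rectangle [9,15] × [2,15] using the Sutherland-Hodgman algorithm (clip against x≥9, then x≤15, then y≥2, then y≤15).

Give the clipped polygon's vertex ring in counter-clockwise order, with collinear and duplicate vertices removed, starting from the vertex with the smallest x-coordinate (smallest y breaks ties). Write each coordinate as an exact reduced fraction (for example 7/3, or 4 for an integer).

Clipped polygon: [(9,2) (13,2) (15,18/7) (15,15) (9,15)]

1. After x ≥ 9: [(9,6/7) (20,4) (18,19) (11,19) (9,205/11)]
2. After x ≤ 15: [(9,6/7) (15,18/7) (15,19) (11,19) (9,205/11)]
3. After y ≥ 2: [(9,2) (13,2) (15,18/7) (15,19) (11,19) (9,205/11)]
4. After y ≤ 15: [(9,15) (9,2) (13,2) (15,18/7) (15,15)]
5. Canonical ring: [(9,2) (13,2) (15,18/7) (15,15) (9,15)]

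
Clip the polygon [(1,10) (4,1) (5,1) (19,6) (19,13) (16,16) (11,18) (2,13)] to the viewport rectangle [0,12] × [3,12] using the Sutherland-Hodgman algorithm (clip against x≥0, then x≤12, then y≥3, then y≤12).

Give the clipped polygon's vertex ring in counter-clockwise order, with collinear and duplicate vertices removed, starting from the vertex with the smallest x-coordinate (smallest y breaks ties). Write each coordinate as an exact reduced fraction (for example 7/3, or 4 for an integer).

Clipped polygon: [(1,10) (10/3,3) (53/5,3) (12,7/2) (12,12) (5/3,12)]

1. After x ≥ 0: [(1,10) (4,1) (5,1) (19,6) (19,13) (16,16) (11,18) (2,13)]
2. After x ≤ 12: [(1,10) (4,1) (5,1) (12,7/2) (12,88/5) (11,18) (2,13)]
3. After y ≥ 3: [(1,10) (10/3,3) (53/5,3) (12,7/2) (12,88/5) (11,18) (2,13)]
4. After y ≤ 12: [(5/3,12) (1,10) (10/3,3) (53/5,3) (12,7/2) (12,12)]
5. Canonical ring: [(1,10) (10/3,3) (53/5,3) (12,7/2) (12,12) (5/3,12)]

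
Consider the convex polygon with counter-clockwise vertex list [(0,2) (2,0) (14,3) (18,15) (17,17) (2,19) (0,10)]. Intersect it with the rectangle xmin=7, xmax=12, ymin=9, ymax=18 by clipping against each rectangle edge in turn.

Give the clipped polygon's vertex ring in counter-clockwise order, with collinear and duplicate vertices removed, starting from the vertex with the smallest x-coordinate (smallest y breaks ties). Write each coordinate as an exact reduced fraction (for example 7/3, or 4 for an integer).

Clipped polygon: [(7,9) (12,9) (12,53/3) (19/2,18) (7,18)]

1. After x ≥ 7: [(7,5/4) (14,3) (18,15) (17,17) (7,55/3)]
2. After x ≤ 12: [(7,5/4) (12,5/2) (12,53/3) (7,55/3)]
3. After y ≥ 9: [(7,9) (12,9) (12,53/3) (7,55/3)]
4. After y ≤ 18: [(7,18) (7,9) (12,9) (12,53/3) (19/2,18)]
5. Canonical ring: [(7,9) (12,9) (12,53/3) (19/2,18) (7,18)]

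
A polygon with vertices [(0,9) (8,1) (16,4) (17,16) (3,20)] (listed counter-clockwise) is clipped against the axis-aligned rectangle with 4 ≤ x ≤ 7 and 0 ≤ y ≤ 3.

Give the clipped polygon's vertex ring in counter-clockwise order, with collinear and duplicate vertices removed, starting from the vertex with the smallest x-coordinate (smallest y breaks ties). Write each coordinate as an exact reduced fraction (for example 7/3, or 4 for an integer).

1. After x ≥ 4: [(4,5) (8,1) (16,4) (17,16) (4,138/7)]
2. After x ≤ 7: [(4,5) (7,2) (7,132/7) (4,138/7)]
3. After y ≥ 0: [(4,5) (7,2) (7,132/7) (4,138/7)]
4. After y ≤ 3: [(6,3) (7,2) (7,3)]
5. Canonical ring: [(6,3) (7,2) (7,3)]

Clipped polygon: [(6,3) (7,2) (7,3)]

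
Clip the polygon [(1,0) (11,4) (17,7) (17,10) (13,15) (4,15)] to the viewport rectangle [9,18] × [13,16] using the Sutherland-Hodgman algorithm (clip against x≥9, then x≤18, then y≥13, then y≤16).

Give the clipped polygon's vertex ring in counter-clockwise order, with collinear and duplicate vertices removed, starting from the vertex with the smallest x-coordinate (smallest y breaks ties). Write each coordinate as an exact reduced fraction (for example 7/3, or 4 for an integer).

Clipped polygon: [(9,13) (73/5,13) (13,15) (9,15)]

1. After x ≥ 9: [(9,16/5) (11,4) (17,7) (17,10) (13,15) (9,15)]
2. After x ≤ 18: [(9,16/5) (11,4) (17,7) (17,10) (13,15) (9,15)]
3. After y ≥ 13: [(9,13) (73/5,13) (13,15) (9,15)]
4. After y ≤ 16: [(9,13) (73/5,13) (13,15) (9,15)]
5. Canonical ring: [(9,13) (73/5,13) (13,15) (9,15)]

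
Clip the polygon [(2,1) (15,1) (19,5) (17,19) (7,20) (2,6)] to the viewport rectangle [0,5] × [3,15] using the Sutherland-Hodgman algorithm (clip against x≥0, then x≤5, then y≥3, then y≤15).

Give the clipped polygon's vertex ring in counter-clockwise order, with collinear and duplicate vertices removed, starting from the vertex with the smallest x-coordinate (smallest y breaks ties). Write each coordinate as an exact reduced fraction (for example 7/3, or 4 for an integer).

1. After x ≥ 0: [(2,1) (15,1) (19,5) (17,19) (7,20) (2,6)]
2. After x ≤ 5: [(2,1) (5,1) (5,72/5) (2,6)]
3. After y ≥ 3: [(2,3) (5,3) (5,72/5) (2,6)]
4. After y ≤ 15: [(2,3) (5,3) (5,72/5) (2,6)]
5. Canonical ring: [(2,3) (5,3) (5,72/5) (2,6)]

Clipped polygon: [(2,3) (5,3) (5,72/5) (2,6)]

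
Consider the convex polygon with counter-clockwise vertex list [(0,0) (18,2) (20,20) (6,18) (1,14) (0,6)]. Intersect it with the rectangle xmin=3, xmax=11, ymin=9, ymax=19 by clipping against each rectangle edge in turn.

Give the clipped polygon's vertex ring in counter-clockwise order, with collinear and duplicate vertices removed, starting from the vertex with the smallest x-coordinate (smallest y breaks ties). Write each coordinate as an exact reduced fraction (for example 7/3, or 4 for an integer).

Clipped polygon: [(3,9) (11,9) (11,131/7) (6,18) (3,78/5)]

1. After x ≥ 3: [(3,1/3) (18,2) (20,20) (6,18) (3,78/5)]
2. After x ≤ 11: [(3,1/3) (11,11/9) (11,131/7) (6,18) (3,78/5)]
3. After y ≥ 9: [(3,9) (11,9) (11,131/7) (6,18) (3,78/5)]
4. After y ≤ 19: [(3,9) (11,9) (11,131/7) (6,18) (3,78/5)]
5. Canonical ring: [(3,9) (11,9) (11,131/7) (6,18) (3,78/5)]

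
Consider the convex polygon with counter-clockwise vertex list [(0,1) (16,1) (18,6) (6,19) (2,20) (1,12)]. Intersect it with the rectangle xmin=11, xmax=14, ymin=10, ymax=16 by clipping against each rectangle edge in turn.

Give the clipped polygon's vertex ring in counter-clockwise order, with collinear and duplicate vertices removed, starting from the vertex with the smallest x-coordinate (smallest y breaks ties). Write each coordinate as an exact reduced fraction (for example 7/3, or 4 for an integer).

1. After x ≥ 11: [(11,1) (16,1) (18,6) (11,163/12)]
2. After x ≤ 14: [(11,1) (14,1) (14,31/3) (11,163/12)]
3. After y ≥ 10: [(11,10) (14,10) (14,31/3) (11,163/12)]
4. After y ≤ 16: [(11,10) (14,10) (14,31/3) (11,163/12)]
5. Canonical ring: [(11,10) (14,10) (14,31/3) (11,163/12)]

Clipped polygon: [(11,10) (14,10) (14,31/3) (11,163/12)]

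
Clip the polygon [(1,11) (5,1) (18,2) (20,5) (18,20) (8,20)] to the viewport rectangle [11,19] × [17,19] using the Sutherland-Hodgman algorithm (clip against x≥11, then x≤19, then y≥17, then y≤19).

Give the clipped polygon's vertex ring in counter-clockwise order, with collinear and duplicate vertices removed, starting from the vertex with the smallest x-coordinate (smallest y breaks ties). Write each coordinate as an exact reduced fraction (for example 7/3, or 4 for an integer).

1. After x ≥ 11: [(11,19/13) (18,2) (20,5) (18,20) (11,20)]
2. After x ≤ 19: [(11,19/13) (18,2) (19,7/2) (19,25/2) (18,20) (11,20)]
3. After y ≥ 17: [(11,17) (92/5,17) (18,20) (11,20)]
4. After y ≤ 19: [(11,19) (11,17) (92/5,17) (272/15,19)]
5. Canonical ring: [(11,17) (92/5,17) (272/15,19) (11,19)]

Clipped polygon: [(11,17) (92/5,17) (272/15,19) (11,19)]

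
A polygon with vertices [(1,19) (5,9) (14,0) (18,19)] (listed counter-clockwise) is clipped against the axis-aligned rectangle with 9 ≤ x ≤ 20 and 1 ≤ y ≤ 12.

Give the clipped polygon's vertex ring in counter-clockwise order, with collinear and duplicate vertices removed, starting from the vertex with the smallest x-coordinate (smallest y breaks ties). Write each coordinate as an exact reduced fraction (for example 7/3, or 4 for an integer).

Clipped polygon: [(9,5) (13,1) (270/19,1) (314/19,12) (9,12)]

1. After x ≥ 9: [(9,19) (9,5) (14,0) (18,19)]
2. After x ≤ 20: [(9,19) (9,5) (14,0) (18,19)]
3. After y ≥ 1: [(9,19) (9,5) (13,1) (270/19,1) (18,19)]
4. After y ≤ 12: [(9,12) (9,5) (13,1) (270/19,1) (314/19,12)]
5. Canonical ring: [(9,5) (13,1) (270/19,1) (314/19,12) (9,12)]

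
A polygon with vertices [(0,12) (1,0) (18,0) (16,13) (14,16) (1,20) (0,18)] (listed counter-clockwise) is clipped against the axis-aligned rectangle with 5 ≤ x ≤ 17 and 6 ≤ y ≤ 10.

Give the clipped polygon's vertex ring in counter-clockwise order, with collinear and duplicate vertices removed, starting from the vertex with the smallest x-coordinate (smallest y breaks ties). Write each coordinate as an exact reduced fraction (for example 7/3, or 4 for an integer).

1. After x ≥ 5: [(5,0) (18,0) (16,13) (14,16) (5,244/13)]
2. After x ≤ 17: [(5,0) (17,0) (17,13/2) (16,13) (14,16) (5,244/13)]
3. After y ≥ 6: [(5,6) (17,6) (17,13/2) (16,13) (14,16) (5,244/13)]
4. After y ≤ 10: [(5,10) (5,6) (17,6) (17,13/2) (214/13,10)]
5. Canonical ring: [(5,6) (17,6) (17,13/2) (214/13,10) (5,10)]

Clipped polygon: [(5,6) (17,6) (17,13/2) (214/13,10) (5,10)]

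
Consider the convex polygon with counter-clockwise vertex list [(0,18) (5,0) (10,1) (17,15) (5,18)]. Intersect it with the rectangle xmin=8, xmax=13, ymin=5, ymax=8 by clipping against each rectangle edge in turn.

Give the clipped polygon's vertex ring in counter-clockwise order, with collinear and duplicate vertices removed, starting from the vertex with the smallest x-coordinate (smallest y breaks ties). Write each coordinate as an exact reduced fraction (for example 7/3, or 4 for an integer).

Clipped polygon: [(8,5) (12,5) (13,7) (13,8) (8,8)]

1. After x ≥ 8: [(8,3/5) (10,1) (17,15) (8,69/4)]
2. After x ≤ 13: [(8,3/5) (10,1) (13,7) (13,16) (8,69/4)]
3. After y ≥ 5: [(8,5) (12,5) (13,7) (13,16) (8,69/4)]
4. After y ≤ 8: [(8,8) (8,5) (12,5) (13,7) (13,8)]
5. Canonical ring: [(8,5) (12,5) (13,7) (13,8) (8,8)]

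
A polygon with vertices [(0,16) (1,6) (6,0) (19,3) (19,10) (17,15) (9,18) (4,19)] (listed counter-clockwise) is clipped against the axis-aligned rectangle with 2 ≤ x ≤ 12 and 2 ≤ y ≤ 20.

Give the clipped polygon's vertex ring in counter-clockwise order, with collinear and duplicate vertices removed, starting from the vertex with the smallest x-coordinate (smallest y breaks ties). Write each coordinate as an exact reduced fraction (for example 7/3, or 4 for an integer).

1. After x ≥ 2: [(2,35/2) (2,24/5) (6,0) (19,3) (19,10) (17,15) (9,18) (4,19)]
2. After x ≤ 12: [(2,35/2) (2,24/5) (6,0) (12,18/13) (12,135/8) (9,18) (4,19)]
3. After y ≥ 2: [(2,35/2) (2,24/5) (13/3,2) (12,2) (12,135/8) (9,18) (4,19)]
4. After y ≤ 20: [(2,35/2) (2,24/5) (13/3,2) (12,2) (12,135/8) (9,18) (4,19)]
5. Canonical ring: [(2,24/5) (13/3,2) (12,2) (12,135/8) (9,18) (4,19) (2,35/2)]

Clipped polygon: [(2,24/5) (13/3,2) (12,2) (12,135/8) (9,18) (4,19) (2,35/2)]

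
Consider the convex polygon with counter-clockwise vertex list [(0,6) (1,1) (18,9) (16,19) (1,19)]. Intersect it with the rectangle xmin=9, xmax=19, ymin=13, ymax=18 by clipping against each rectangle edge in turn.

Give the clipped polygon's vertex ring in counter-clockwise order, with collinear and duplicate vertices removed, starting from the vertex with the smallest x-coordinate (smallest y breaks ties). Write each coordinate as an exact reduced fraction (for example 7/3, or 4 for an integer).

1. After x ≥ 9: [(9,81/17) (18,9) (16,19) (9,19)]
2. After x ≤ 19: [(9,81/17) (18,9) (16,19) (9,19)]
3. After y ≥ 13: [(9,13) (86/5,13) (16,19) (9,19)]
4. After y ≤ 18: [(9,18) (9,13) (86/5,13) (81/5,18)]
5. Canonical ring: [(9,13) (86/5,13) (81/5,18) (9,18)]

Clipped polygon: [(9,13) (86/5,13) (81/5,18) (9,18)]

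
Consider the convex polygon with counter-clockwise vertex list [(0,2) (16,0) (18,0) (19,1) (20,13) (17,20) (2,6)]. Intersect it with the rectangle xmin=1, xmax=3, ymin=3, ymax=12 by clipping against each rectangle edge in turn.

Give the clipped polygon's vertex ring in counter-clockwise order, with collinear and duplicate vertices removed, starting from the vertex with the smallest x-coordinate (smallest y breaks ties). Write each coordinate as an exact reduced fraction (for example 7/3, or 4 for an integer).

Clipped polygon: [(1,3) (3,3) (3,104/15) (2,6) (1,4)]

1. After x ≥ 1: [(1,4) (1,15/8) (16,0) (18,0) (19,1) (20,13) (17,20) (2,6)]
2. After x ≤ 3: [(1,4) (1,15/8) (3,13/8) (3,104/15) (2,6)]
3. After y ≥ 3: [(1,4) (1,3) (3,3) (3,104/15) (2,6)]
4. After y ≤ 12: [(1,4) (1,3) (3,3) (3,104/15) (2,6)]
5. Canonical ring: [(1,3) (3,3) (3,104/15) (2,6) (1,4)]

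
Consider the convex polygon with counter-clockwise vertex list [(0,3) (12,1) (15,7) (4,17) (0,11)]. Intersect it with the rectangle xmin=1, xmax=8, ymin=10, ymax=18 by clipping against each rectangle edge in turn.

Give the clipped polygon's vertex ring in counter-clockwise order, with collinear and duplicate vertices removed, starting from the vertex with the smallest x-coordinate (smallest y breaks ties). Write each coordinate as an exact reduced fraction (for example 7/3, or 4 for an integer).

Clipped polygon: [(1,10) (8,10) (8,147/11) (4,17) (1,25/2)]

1. After x ≥ 1: [(1,17/6) (12,1) (15,7) (4,17) (1,25/2)]
2. After x ≤ 8: [(1,17/6) (8,5/3) (8,147/11) (4,17) (1,25/2)]
3. After y ≥ 10: [(1,10) (8,10) (8,147/11) (4,17) (1,25/2)]
4. After y ≤ 18: [(1,10) (8,10) (8,147/11) (4,17) (1,25/2)]
5. Canonical ring: [(1,10) (8,10) (8,147/11) (4,17) (1,25/2)]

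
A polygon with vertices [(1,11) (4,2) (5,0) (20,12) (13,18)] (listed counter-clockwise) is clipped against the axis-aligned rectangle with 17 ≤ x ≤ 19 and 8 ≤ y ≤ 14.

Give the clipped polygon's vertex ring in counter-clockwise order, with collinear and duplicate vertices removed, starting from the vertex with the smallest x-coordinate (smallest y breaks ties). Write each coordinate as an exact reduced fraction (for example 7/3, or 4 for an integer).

Clipped polygon: [(17,48/5) (19,56/5) (19,90/7) (53/3,14) (17,14)]

1. After x ≥ 17: [(17,48/5) (20,12) (17,102/7)]
2. After x ≤ 19: [(17,48/5) (19,56/5) (19,90/7) (17,102/7)]
3. After y ≥ 8: [(17,48/5) (19,56/5) (19,90/7) (17,102/7)]
4. After y ≤ 14: [(17,14) (17,48/5) (19,56/5) (19,90/7) (53/3,14)]
5. Canonical ring: [(17,48/5) (19,56/5) (19,90/7) (53/3,14) (17,14)]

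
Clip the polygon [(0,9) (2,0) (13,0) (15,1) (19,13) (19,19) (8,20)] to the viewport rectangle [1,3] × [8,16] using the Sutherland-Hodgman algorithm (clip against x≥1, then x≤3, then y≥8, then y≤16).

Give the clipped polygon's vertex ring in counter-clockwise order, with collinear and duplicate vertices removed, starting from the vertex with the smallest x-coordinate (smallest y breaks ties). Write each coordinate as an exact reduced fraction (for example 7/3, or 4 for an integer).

Clipped polygon: [(1,8) (3,8) (3,105/8) (1,83/8)]

1. After x ≥ 1: [(1,83/8) (1,9/2) (2,0) (13,0) (15,1) (19,13) (19,19) (8,20)]
2. After x ≤ 3: [(3,105/8) (1,83/8) (1,9/2) (2,0) (3,0)]
3. After y ≥ 8: [(3,8) (3,105/8) (1,83/8) (1,8)]
4. After y ≤ 16: [(3,8) (3,105/8) (1,83/8) (1,8)]
5. Canonical ring: [(1,8) (3,8) (3,105/8) (1,83/8)]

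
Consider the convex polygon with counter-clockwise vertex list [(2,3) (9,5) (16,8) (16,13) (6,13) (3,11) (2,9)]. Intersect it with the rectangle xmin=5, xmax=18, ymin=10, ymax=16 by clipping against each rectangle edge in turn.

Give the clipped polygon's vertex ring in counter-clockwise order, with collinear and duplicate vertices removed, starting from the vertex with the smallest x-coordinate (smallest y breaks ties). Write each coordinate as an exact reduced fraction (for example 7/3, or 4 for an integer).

Clipped polygon: [(5,10) (16,10) (16,13) (6,13) (5,37/3)]

1. After x ≥ 5: [(5,27/7) (9,5) (16,8) (16,13) (6,13) (5,37/3)]
2. After x ≤ 18: [(5,27/7) (9,5) (16,8) (16,13) (6,13) (5,37/3)]
3. After y ≥ 10: [(5,10) (16,10) (16,13) (6,13) (5,37/3)]
4. After y ≤ 16: [(5,10) (16,10) (16,13) (6,13) (5,37/3)]
5. Canonical ring: [(5,10) (16,10) (16,13) (6,13) (5,37/3)]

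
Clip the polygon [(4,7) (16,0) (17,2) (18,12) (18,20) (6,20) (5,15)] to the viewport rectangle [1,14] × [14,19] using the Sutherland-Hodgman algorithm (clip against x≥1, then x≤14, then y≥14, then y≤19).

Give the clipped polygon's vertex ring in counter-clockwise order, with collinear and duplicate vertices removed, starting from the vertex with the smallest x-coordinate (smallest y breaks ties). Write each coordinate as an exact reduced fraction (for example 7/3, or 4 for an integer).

1. After x ≥ 1: [(4,7) (16,0) (17,2) (18,12) (18,20) (6,20) (5,15)]
2. After x ≤ 14: [(4,7) (14,7/6) (14,20) (6,20) (5,15)]
3. After y ≥ 14: [(39/8,14) (14,14) (14,20) (6,20) (5,15)]
4. After y ≤ 19: [(39/8,14) (14,14) (14,19) (29/5,19) (5,15)]
5. Canonical ring: [(39/8,14) (14,14) (14,19) (29/5,19) (5,15)]

Clipped polygon: [(39/8,14) (14,14) (14,19) (29/5,19) (5,15)]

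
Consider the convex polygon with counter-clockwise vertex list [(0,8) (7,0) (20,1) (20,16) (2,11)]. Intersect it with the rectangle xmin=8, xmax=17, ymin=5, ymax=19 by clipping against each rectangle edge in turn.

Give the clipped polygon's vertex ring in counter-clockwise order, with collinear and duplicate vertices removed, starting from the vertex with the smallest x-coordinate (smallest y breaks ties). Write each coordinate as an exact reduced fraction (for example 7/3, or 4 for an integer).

1. After x ≥ 8: [(8,1/13) (20,1) (20,16) (8,38/3)]
2. After x ≤ 17: [(8,1/13) (17,10/13) (17,91/6) (8,38/3)]
3. After y ≥ 5: [(8,5) (17,5) (17,91/6) (8,38/3)]
4. After y ≤ 19: [(8,5) (17,5) (17,91/6) (8,38/3)]
5. Canonical ring: [(8,5) (17,5) (17,91/6) (8,38/3)]

Clipped polygon: [(8,5) (17,5) (17,91/6) (8,38/3)]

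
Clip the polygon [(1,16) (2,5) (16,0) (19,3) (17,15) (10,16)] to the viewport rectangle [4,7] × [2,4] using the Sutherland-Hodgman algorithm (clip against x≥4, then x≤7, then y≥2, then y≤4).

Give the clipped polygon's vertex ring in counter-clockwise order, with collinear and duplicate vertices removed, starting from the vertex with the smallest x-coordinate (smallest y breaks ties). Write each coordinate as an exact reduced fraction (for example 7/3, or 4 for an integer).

Clipped polygon: [(24/5,4) (7,45/14) (7,4)]

1. After x ≥ 4: [(4,16) (4,30/7) (16,0) (19,3) (17,15) (10,16)]
2. After x ≤ 7: [(7,16) (4,16) (4,30/7) (7,45/14)]
3. After y ≥ 2: [(7,16) (4,16) (4,30/7) (7,45/14)]
4. After y ≤ 4: [(7,4) (24/5,4) (7,45/14)]
5. Canonical ring: [(24/5,4) (7,45/14) (7,4)]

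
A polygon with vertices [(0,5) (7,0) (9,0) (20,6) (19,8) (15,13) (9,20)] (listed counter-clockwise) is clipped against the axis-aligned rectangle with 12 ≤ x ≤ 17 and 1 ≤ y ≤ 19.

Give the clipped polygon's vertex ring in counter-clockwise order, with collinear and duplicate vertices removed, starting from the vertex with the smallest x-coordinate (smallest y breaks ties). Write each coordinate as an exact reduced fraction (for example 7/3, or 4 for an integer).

1. After x ≥ 12: [(12,18/11) (20,6) (19,8) (15,13) (12,33/2)]
2. After x ≤ 17: [(12,18/11) (17,48/11) (17,21/2) (15,13) (12,33/2)]
3. After y ≥ 1: [(12,18/11) (17,48/11) (17,21/2) (15,13) (12,33/2)]
4. After y ≤ 19: [(12,18/11) (17,48/11) (17,21/2) (15,13) (12,33/2)]
5. Canonical ring: [(12,18/11) (17,48/11) (17,21/2) (15,13) (12,33/2)]

Clipped polygon: [(12,18/11) (17,48/11) (17,21/2) (15,13) (12,33/2)]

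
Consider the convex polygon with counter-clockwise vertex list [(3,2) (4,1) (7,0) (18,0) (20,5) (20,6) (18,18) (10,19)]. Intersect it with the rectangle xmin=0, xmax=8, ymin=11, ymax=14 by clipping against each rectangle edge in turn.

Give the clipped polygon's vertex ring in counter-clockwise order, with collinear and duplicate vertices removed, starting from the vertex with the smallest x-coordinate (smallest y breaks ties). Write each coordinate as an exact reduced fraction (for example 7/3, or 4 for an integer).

Clipped polygon: [(114/17,11) (8,11) (8,14) (135/17,14)]

1. After x ≥ 0: [(3,2) (4,1) (7,0) (18,0) (20,5) (20,6) (18,18) (10,19)]
2. After x ≤ 8: [(8,99/7) (3,2) (4,1) (7,0) (8,0)]
3. After y ≥ 11: [(8,11) (8,99/7) (114/17,11)]
4. After y ≤ 14: [(8,11) (8,14) (135/17,14) (114/17,11)]
5. Canonical ring: [(114/17,11) (8,11) (8,14) (135/17,14)]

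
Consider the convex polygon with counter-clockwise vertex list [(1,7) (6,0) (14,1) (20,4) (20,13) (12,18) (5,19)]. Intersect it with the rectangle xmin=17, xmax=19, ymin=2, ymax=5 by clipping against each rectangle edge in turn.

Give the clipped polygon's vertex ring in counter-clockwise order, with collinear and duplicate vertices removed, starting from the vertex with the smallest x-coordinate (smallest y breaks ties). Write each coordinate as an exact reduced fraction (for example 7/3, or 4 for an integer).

1. After x ≥ 17: [(17,5/2) (20,4) (20,13) (17,119/8)]
2. After x ≤ 19: [(17,5/2) (19,7/2) (19,109/8) (17,119/8)]
3. After y ≥ 2: [(17,5/2) (19,7/2) (19,109/8) (17,119/8)]
4. After y ≤ 5: [(17,5) (17,5/2) (19,7/2) (19,5)]
5. Canonical ring: [(17,5/2) (19,7/2) (19,5) (17,5)]

Clipped polygon: [(17,5/2) (19,7/2) (19,5) (17,5)]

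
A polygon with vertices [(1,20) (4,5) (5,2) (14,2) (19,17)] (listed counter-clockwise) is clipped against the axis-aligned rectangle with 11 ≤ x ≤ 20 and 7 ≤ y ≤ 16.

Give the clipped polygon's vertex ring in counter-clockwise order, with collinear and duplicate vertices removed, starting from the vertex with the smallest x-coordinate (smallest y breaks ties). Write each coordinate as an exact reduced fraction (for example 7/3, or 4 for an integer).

1. After x ≥ 11: [(11,55/3) (11,2) (14,2) (19,17)]
2. After x ≤ 20: [(11,55/3) (11,2) (14,2) (19,17)]
3. After y ≥ 7: [(11,55/3) (11,7) (47/3,7) (19,17)]
4. After y ≤ 16: [(11,16) (11,7) (47/3,7) (56/3,16)]
5. Canonical ring: [(11,7) (47/3,7) (56/3,16) (11,16)]

Clipped polygon: [(11,7) (47/3,7) (56/3,16) (11,16)]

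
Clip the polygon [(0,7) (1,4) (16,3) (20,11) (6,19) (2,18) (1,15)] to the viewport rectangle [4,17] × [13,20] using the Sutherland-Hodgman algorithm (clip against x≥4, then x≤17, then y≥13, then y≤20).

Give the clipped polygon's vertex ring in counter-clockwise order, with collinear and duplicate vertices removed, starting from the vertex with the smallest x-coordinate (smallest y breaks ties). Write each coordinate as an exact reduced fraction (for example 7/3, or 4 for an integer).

1. After x ≥ 4: [(4,19/5) (16,3) (20,11) (6,19) (4,37/2)]
2. After x ≤ 17: [(4,19/5) (16,3) (17,5) (17,89/7) (6,19) (4,37/2)]
3. After y ≥ 13: [(4,13) (33/2,13) (6,19) (4,37/2)]
4. After y ≤ 20: [(4,13) (33/2,13) (6,19) (4,37/2)]
5. Canonical ring: [(4,13) (33/2,13) (6,19) (4,37/2)]

Clipped polygon: [(4,13) (33/2,13) (6,19) (4,37/2)]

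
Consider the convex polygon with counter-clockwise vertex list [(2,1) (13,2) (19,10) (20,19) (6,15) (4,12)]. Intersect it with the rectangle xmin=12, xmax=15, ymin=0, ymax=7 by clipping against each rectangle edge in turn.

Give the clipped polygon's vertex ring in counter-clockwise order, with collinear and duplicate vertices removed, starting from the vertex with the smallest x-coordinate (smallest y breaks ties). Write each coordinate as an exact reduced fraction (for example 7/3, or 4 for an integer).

1. After x ≥ 12: [(12,21/11) (13,2) (19,10) (20,19) (12,117/7)]
2. After x ≤ 15: [(12,21/11) (13,2) (15,14/3) (15,123/7) (12,117/7)]
3. After y ≥ 0: [(12,21/11) (13,2) (15,14/3) (15,123/7) (12,117/7)]
4. After y ≤ 7: [(12,7) (12,21/11) (13,2) (15,14/3) (15,7)]
5. Canonical ring: [(12,21/11) (13,2) (15,14/3) (15,7) (12,7)]

Clipped polygon: [(12,21/11) (13,2) (15,14/3) (15,7) (12,7)]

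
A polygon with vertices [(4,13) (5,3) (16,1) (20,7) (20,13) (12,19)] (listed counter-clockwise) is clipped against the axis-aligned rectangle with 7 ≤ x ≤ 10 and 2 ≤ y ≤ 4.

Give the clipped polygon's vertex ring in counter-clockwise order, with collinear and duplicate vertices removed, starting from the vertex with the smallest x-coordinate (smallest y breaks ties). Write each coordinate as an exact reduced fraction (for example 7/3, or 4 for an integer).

Clipped polygon: [(7,29/11) (10,23/11) (10,4) (7,4)]

1. After x ≥ 7: [(7,61/4) (7,29/11) (16,1) (20,7) (20,13) (12,19)]
2. After x ≤ 10: [(10,35/2) (7,61/4) (7,29/11) (10,23/11)]
3. After y ≥ 2: [(10,35/2) (7,61/4) (7,29/11) (10,23/11)]
4. After y ≤ 4: [(10,4) (7,4) (7,29/11) (10,23/11)]
5. Canonical ring: [(7,29/11) (10,23/11) (10,4) (7,4)]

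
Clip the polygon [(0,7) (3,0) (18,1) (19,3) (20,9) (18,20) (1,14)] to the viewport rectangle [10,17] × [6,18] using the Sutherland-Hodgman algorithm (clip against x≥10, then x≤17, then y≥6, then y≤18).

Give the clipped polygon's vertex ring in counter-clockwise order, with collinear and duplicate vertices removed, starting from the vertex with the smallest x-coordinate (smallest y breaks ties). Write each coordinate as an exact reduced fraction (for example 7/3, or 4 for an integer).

1. After x ≥ 10: [(10,7/15) (18,1) (19,3) (20,9) (18,20) (10,292/17)]
2. After x ≤ 17: [(10,7/15) (17,14/15) (17,334/17) (10,292/17)]
3. After y ≥ 6: [(10,6) (17,6) (17,334/17) (10,292/17)]
4. After y ≤ 18: [(10,6) (17,6) (17,18) (37/3,18) (10,292/17)]
5. Canonical ring: [(10,6) (17,6) (17,18) (37/3,18) (10,292/17)]

Clipped polygon: [(10,6) (17,6) (17,18) (37/3,18) (10,292/17)]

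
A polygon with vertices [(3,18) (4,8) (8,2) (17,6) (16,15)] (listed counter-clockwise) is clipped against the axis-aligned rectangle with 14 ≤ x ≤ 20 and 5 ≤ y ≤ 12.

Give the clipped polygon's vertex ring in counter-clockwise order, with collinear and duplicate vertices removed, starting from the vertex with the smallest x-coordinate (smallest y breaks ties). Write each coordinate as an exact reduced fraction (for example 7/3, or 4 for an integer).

Clipped polygon: [(14,5) (59/4,5) (17,6) (49/3,12) (14,12)]

1. After x ≥ 14: [(14,201/13) (14,14/3) (17,6) (16,15)]
2. After x ≤ 20: [(14,201/13) (14,14/3) (17,6) (16,15)]
3. After y ≥ 5: [(14,201/13) (14,5) (59/4,5) (17,6) (16,15)]
4. After y ≤ 12: [(14,12) (14,5) (59/4,5) (17,6) (49/3,12)]
5. Canonical ring: [(14,5) (59/4,5) (17,6) (49/3,12) (14,12)]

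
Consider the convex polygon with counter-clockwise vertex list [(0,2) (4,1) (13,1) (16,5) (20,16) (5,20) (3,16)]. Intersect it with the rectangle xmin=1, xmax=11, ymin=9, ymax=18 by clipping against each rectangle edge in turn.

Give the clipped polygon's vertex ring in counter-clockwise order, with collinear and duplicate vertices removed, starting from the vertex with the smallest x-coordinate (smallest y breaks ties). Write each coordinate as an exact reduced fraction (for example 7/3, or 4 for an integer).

Clipped polygon: [(3/2,9) (11,9) (11,18) (4,18) (3,16)]

1. After x ≥ 1: [(1,20/3) (1,7/4) (4,1) (13,1) (16,5) (20,16) (5,20) (3,16)]
2. After x ≤ 11: [(1,20/3) (1,7/4) (4,1) (11,1) (11,92/5) (5,20) (3,16)]
3. After y ≥ 9: [(3/2,9) (11,9) (11,92/5) (5,20) (3,16)]
4. After y ≤ 18: [(3/2,9) (11,9) (11,18) (4,18) (3,16)]
5. Canonical ring: [(3/2,9) (11,9) (11,18) (4,18) (3,16)]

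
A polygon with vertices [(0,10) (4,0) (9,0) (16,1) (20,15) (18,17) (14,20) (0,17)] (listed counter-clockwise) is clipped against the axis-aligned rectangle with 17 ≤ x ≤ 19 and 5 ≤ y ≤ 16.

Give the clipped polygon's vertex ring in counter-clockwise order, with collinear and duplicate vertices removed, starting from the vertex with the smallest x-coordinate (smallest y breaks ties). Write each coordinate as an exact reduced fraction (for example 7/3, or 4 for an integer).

Clipped polygon: [(17,5) (120/7,5) (19,23/2) (19,16) (17,16)]

1. After x ≥ 17: [(17,9/2) (20,15) (18,17) (17,71/4)]
2. After x ≤ 19: [(17,9/2) (19,23/2) (19,16) (18,17) (17,71/4)]
3. After y ≥ 5: [(17,5) (120/7,5) (19,23/2) (19,16) (18,17) (17,71/4)]
4. After y ≤ 16: [(17,16) (17,5) (120/7,5) (19,23/2) (19,16) (19,16)]
5. Canonical ring: [(17,5) (120/7,5) (19,23/2) (19,16) (17,16)]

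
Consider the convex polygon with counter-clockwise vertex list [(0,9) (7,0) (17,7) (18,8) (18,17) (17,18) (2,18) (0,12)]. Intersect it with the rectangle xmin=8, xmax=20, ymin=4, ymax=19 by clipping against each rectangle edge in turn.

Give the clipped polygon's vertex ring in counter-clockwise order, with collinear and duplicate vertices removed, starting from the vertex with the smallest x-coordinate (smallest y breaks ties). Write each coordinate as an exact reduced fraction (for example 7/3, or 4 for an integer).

1. After x ≥ 8: [(8,7/10) (17,7) (18,8) (18,17) (17,18) (8,18)]
2. After x ≤ 20: [(8,7/10) (17,7) (18,8) (18,17) (17,18) (8,18)]
3. After y ≥ 4: [(8,4) (89/7,4) (17,7) (18,8) (18,17) (17,18) (8,18)]
4. After y ≤ 19: [(8,4) (89/7,4) (17,7) (18,8) (18,17) (17,18) (8,18)]
5. Canonical ring: [(8,4) (89/7,4) (17,7) (18,8) (18,17) (17,18) (8,18)]

Clipped polygon: [(8,4) (89/7,4) (17,7) (18,8) (18,17) (17,18) (8,18)]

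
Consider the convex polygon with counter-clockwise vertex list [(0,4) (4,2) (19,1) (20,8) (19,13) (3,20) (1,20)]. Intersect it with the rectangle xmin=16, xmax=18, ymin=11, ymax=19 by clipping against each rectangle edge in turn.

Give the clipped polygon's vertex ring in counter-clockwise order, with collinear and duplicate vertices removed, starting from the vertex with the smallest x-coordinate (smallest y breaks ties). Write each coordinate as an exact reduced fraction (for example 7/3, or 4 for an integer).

1. After x ≥ 16: [(16,6/5) (19,1) (20,8) (19,13) (16,229/16)]
2. After x ≤ 18: [(16,6/5) (18,16/15) (18,215/16) (16,229/16)]
3. After y ≥ 11: [(16,11) (18,11) (18,215/16) (16,229/16)]
4. After y ≤ 19: [(16,11) (18,11) (18,215/16) (16,229/16)]
5. Canonical ring: [(16,11) (18,11) (18,215/16) (16,229/16)]

Clipped polygon: [(16,11) (18,11) (18,215/16) (16,229/16)]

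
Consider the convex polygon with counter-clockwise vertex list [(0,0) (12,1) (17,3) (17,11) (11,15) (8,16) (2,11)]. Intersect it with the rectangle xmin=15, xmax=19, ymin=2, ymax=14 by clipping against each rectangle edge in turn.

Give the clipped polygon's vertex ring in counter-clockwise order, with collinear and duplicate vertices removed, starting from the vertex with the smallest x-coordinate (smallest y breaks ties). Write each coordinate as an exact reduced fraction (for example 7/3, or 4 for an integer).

1. After x ≥ 15: [(15,11/5) (17,3) (17,11) (15,37/3)]
2. After x ≤ 19: [(15,11/5) (17,3) (17,11) (15,37/3)]
3. After y ≥ 2: [(15,11/5) (17,3) (17,11) (15,37/3)]
4. After y ≤ 14: [(15,11/5) (17,3) (17,11) (15,37/3)]
5. Canonical ring: [(15,11/5) (17,3) (17,11) (15,37/3)]

Clipped polygon: [(15,11/5) (17,3) (17,11) (15,37/3)]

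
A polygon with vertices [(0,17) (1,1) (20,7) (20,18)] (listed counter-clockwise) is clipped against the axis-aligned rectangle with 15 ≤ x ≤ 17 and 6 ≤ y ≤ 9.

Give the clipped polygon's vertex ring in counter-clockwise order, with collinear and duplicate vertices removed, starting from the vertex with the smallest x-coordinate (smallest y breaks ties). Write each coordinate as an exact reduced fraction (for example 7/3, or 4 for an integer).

1. After x ≥ 15: [(15,71/4) (15,103/19) (20,7) (20,18)]
2. After x ≤ 17: [(17,357/20) (15,71/4) (15,103/19) (17,115/19)]
3. After y ≥ 6: [(17,357/20) (15,71/4) (15,6) (101/6,6) (17,115/19)]
4. After y ≤ 9: [(17,9) (15,9) (15,6) (101/6,6) (17,115/19)]
5. Canonical ring: [(15,6) (101/6,6) (17,115/19) (17,9) (15,9)]

Clipped polygon: [(15,6) (101/6,6) (17,115/19) (17,9) (15,9)]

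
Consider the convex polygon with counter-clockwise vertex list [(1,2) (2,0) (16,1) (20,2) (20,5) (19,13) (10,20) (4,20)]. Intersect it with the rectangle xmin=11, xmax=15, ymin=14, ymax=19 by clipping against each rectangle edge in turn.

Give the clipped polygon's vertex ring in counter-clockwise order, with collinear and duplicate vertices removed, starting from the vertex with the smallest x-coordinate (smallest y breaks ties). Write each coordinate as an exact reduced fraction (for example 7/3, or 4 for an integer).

1. After x ≥ 11: [(11,9/14) (16,1) (20,2) (20,5) (19,13) (11,173/9)]
2. After x ≤ 15: [(11,9/14) (15,13/14) (15,145/9) (11,173/9)]
3. After y ≥ 14: [(11,14) (15,14) (15,145/9) (11,173/9)]
4. After y ≤ 19: [(11,19) (11,14) (15,14) (15,145/9) (79/7,19)]
5. Canonical ring: [(11,14) (15,14) (15,145/9) (79/7,19) (11,19)]

Clipped polygon: [(11,14) (15,14) (15,145/9) (79/7,19) (11,19)]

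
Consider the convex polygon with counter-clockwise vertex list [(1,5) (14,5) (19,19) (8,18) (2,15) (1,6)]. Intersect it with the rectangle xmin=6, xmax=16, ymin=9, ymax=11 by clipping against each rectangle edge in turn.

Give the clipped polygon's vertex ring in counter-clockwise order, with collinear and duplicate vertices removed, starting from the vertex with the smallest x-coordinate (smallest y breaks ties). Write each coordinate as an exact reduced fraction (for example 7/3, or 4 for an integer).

Clipped polygon: [(6,9) (108/7,9) (16,53/5) (16,11) (6,11)]

1. After x ≥ 6: [(6,5) (14,5) (19,19) (8,18) (6,17)]
2. After x ≤ 16: [(6,5) (14,5) (16,53/5) (16,206/11) (8,18) (6,17)]
3. After y ≥ 9: [(6,9) (108/7,9) (16,53/5) (16,206/11) (8,18) (6,17)]
4. After y ≤ 11: [(6,11) (6,9) (108/7,9) (16,53/5) (16,11)]
5. Canonical ring: [(6,9) (108/7,9) (16,53/5) (16,11) (6,11)]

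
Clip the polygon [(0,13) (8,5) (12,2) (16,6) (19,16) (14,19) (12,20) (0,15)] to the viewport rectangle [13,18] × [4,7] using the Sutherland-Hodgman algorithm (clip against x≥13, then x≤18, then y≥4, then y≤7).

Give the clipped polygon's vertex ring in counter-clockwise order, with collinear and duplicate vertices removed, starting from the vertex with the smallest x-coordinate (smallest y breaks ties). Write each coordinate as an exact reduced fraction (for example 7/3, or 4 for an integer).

1. After x ≥ 13: [(13,3) (16,6) (19,16) (14,19) (13,39/2)]
2. After x ≤ 18: [(13,3) (16,6) (18,38/3) (18,83/5) (14,19) (13,39/2)]
3. After y ≥ 4: [(13,4) (14,4) (16,6) (18,38/3) (18,83/5) (14,19) (13,39/2)]
4. After y ≤ 7: [(13,7) (13,4) (14,4) (16,6) (163/10,7)]
5. Canonical ring: [(13,4) (14,4) (16,6) (163/10,7) (13,7)]

Clipped polygon: [(13,4) (14,4) (16,6) (163/10,7) (13,7)]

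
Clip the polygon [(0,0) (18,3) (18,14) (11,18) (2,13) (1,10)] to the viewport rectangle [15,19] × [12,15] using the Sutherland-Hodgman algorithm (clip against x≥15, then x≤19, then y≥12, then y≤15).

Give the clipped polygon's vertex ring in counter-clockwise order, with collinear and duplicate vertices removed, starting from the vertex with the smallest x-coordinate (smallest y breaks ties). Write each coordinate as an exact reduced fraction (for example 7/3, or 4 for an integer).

1. After x ≥ 15: [(15,5/2) (18,3) (18,14) (15,110/7)]
2. After x ≤ 19: [(15,5/2) (18,3) (18,14) (15,110/7)]
3. After y ≥ 12: [(15,12) (18,12) (18,14) (15,110/7)]
4. After y ≤ 15: [(15,15) (15,12) (18,12) (18,14) (65/4,15)]
5. Canonical ring: [(15,12) (18,12) (18,14) (65/4,15) (15,15)]

Clipped polygon: [(15,12) (18,12) (18,14) (65/4,15) (15,15)]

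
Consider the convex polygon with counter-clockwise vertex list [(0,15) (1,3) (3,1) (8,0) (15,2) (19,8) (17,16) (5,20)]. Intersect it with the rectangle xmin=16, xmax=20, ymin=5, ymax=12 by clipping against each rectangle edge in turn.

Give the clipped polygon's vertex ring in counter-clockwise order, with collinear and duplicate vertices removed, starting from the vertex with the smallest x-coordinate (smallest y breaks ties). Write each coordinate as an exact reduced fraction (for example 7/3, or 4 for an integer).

Clipped polygon: [(16,5) (17,5) (19,8) (18,12) (16,12)]

1. After x ≥ 16: [(16,7/2) (19,8) (17,16) (16,49/3)]
2. After x ≤ 20: [(16,7/2) (19,8) (17,16) (16,49/3)]
3. After y ≥ 5: [(16,5) (17,5) (19,8) (17,16) (16,49/3)]
4. After y ≤ 12: [(16,12) (16,5) (17,5) (19,8) (18,12)]
5. Canonical ring: [(16,5) (17,5) (19,8) (18,12) (16,12)]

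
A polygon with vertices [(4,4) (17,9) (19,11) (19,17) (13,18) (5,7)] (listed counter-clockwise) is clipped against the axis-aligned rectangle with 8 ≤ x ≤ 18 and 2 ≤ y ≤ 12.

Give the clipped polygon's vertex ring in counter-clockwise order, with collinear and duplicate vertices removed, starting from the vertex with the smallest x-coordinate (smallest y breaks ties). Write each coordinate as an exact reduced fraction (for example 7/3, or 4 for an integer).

1. After x ≥ 8: [(8,72/13) (17,9) (19,11) (19,17) (13,18) (8,89/8)]
2. After x ≤ 18: [(8,72/13) (17,9) (18,10) (18,103/6) (13,18) (8,89/8)]
3. After y ≥ 2: [(8,72/13) (17,9) (18,10) (18,103/6) (13,18) (8,89/8)]
4. After y ≤ 12: [(8,72/13) (17,9) (18,10) (18,12) (95/11,12) (8,89/8)]
5. Canonical ring: [(8,72/13) (17,9) (18,10) (18,12) (95/11,12) (8,89/8)]

Clipped polygon: [(8,72/13) (17,9) (18,10) (18,12) (95/11,12) (8,89/8)]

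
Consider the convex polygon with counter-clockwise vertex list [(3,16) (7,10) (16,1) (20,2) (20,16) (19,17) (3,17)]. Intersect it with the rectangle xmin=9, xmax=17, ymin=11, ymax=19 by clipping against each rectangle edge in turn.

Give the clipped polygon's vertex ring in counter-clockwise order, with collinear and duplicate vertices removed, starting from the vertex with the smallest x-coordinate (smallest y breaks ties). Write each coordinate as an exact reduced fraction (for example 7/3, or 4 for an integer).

Clipped polygon: [(9,11) (17,11) (17,17) (9,17)]

1. After x ≥ 9: [(9,8) (16,1) (20,2) (20,16) (19,17) (9,17)]
2. After x ≤ 17: [(9,8) (16,1) (17,5/4) (17,17) (9,17)]
3. After y ≥ 11: [(9,11) (17,11) (17,17) (9,17)]
4. After y ≤ 19: [(9,11) (17,11) (17,17) (9,17)]
5. Canonical ring: [(9,11) (17,11) (17,17) (9,17)]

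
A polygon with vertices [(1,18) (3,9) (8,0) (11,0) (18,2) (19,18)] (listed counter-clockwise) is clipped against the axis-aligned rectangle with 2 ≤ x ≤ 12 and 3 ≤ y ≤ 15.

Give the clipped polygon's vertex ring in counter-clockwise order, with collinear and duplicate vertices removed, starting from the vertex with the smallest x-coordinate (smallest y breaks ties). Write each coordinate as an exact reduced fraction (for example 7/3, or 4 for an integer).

Clipped polygon: [(2,27/2) (3,9) (19/3,3) (12,3) (12,15) (2,15)]

1. After x ≥ 2: [(2,18) (2,27/2) (3,9) (8,0) (11,0) (18,2) (19,18)]
2. After x ≤ 12: [(12,18) (2,18) (2,27/2) (3,9) (8,0) (11,0) (12,2/7)]
3. After y ≥ 3: [(12,3) (12,18) (2,18) (2,27/2) (3,9) (19/3,3)]
4. After y ≤ 15: [(12,3) (12,15) (2,15) (2,27/2) (3,9) (19/3,3)]
5. Canonical ring: [(2,27/2) (3,9) (19/3,3) (12,3) (12,15) (2,15)]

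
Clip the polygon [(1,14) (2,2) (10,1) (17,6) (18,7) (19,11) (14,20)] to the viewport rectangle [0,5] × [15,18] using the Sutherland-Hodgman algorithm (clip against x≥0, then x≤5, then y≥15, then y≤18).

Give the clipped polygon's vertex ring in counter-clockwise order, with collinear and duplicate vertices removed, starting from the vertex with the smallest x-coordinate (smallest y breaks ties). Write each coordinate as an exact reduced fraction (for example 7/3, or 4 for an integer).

Clipped polygon: [(19/6,15) (5,15) (5,206/13)]

1. After x ≥ 0: [(1,14) (2,2) (10,1) (17,6) (18,7) (19,11) (14,20)]
2. After x ≤ 5: [(5,206/13) (1,14) (2,2) (5,13/8)]
3. After y ≥ 15: [(5,15) (5,206/13) (19/6,15)]
4. After y ≤ 18: [(5,15) (5,206/13) (19/6,15)]
5. Canonical ring: [(19/6,15) (5,15) (5,206/13)]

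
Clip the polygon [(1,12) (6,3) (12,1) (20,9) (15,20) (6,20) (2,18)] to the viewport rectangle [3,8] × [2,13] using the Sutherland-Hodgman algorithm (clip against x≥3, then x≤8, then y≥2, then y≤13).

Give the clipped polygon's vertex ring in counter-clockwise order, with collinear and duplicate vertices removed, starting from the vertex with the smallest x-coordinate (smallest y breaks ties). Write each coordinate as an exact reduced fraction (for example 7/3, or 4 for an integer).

1. After x ≥ 3: [(3,42/5) (6,3) (12,1) (20,9) (15,20) (6,20) (3,37/2)]
2. After x ≤ 8: [(3,42/5) (6,3) (8,7/3) (8,20) (6,20) (3,37/2)]
3. After y ≥ 2: [(3,42/5) (6,3) (8,7/3) (8,20) (6,20) (3,37/2)]
4. After y ≤ 13: [(3,13) (3,42/5) (6,3) (8,7/3) (8,13)]
5. Canonical ring: [(3,42/5) (6,3) (8,7/3) (8,13) (3,13)]

Clipped polygon: [(3,42/5) (6,3) (8,7/3) (8,13) (3,13)]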